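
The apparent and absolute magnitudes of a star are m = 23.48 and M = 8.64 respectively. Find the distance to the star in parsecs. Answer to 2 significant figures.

d ≈ 9300 pc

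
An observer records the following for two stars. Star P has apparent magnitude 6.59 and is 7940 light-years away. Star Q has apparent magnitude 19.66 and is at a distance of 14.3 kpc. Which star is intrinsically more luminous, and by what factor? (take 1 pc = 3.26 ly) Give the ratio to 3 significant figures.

Star P: d = 7940 ly / 3.26 = 2436 pc
Star P: M = m − 5 log₁₀ d + 5 = 6.59 − 5·3.3866 + 5 = -5.343
Star Q: d = 14.3 kpc = 14300 pc
Star Q: M = m − 5 log₁₀ d + 5 = 19.66 − 5·4.1553 + 5 = 3.883
ΔM = M_P − M_Q = -5.343 − (3.883) = -9.226; smaller M is more luminous → Star P.
L ratio = 10^(0.4 |ΔM|) = 10^3.691 = 4904

Star P is more luminous, by a factor of 4900.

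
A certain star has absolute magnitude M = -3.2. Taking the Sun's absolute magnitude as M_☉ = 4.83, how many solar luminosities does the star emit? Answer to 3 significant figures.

L/L_☉ ≈ 1630

M − M_☉ = -3.2 − 4.83 = -8.030
L/L_☉ = 10^(−0.4 (M − M_☉)) = 10^3.212 = 1629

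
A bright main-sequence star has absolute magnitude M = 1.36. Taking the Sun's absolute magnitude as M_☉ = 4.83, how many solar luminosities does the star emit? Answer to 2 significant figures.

L/L_☉ ≈ 24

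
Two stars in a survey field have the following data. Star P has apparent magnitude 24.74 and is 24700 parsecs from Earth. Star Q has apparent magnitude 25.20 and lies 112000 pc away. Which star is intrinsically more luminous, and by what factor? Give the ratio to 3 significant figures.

Star Q is more luminous, by a factor of 13.5.

Star P: M = m − 5 log₁₀ d + 5 = 24.74 − 5·4.3927 + 5 = 7.777
Star Q: M = m − 5 log₁₀ d + 5 = 25.20 − 5·5.0492 + 5 = 4.954
ΔM = M_P − M_Q = 7.777 − (4.954) = 2.823; smaller M is more luminous → Star Q.
L ratio = 10^(0.4 |ΔM|) = 10^1.129 = 13.46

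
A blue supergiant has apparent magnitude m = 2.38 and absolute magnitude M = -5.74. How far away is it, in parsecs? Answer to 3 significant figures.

d ≈ 421 pc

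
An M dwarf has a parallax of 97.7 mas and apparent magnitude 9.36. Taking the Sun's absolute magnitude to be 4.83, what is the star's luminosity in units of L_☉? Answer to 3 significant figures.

d = 1/p = 1000/97.7 mas = 10.24 pc
M = m − 5 log₁₀ d + 5 = 9.36 − 5·1.0101 + 5 = 9.309
M − M_☉ = 9.309 − 4.83 = 4.479
L/L_☉ = 10^(−0.4 × 4.479) = 0.01615

L/L_☉ ≈ 0.0162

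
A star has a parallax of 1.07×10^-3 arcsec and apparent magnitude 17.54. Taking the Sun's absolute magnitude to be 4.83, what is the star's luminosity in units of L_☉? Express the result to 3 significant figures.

L/L_☉ ≈ 0.0720

d = 1/p = 1/1.07×10^-3″ = 934.6 pc
M = m − 5 log₁₀ d + 5 = 17.54 − 5·2.9706 + 5 = 7.687
M − M_☉ = 7.687 − 4.83 = 2.857
L/L_☉ = 10^(−0.4 × 2.857) = 0.07198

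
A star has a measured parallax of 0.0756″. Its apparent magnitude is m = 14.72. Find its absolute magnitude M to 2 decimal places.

d = 1/p = 1/0.0756″ = 13.23 pc
5 log₁₀(d/10 pc) = 5 log₁₀(13.23) − 5 = 0.607
M = m − 5 log₁₀(d/10) = 14.72 − 0.607 = 14.113

M ≈ 14.11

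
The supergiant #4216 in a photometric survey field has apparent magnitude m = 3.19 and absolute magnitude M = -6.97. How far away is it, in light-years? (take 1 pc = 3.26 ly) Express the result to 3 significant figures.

d ≈ 3510 ly

Distance modulus: m − M = 3.19 − (-6.97) = 10.160
m − M = 5 log₁₀ d − 5
log₁₀ d = (m − M)/5 + 1 = 3.0320
d = 10^3.0320 = 1076 pc
= 3509 ly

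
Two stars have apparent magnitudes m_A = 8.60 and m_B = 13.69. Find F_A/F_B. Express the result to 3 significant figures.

F_A/F_B ≈ 109

Magnitude difference = -5.09
Flux ratio = 10^(−0.4 Δm) = 10^(−0.4 × -5.09) = 10^2.036 = 108.6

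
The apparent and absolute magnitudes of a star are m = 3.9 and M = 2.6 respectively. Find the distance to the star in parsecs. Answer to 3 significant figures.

d ≈ 18.2 pc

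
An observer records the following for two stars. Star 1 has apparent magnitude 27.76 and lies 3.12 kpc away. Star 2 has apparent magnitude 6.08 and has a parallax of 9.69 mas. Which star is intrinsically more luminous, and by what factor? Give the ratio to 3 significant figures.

Star 1: d = 3.12 kpc = 3120 pc
Star 1: M = m − 5 log₁₀ d + 5 = 27.76 − 5·3.4942 + 5 = 15.289
Star 2: p = 9.69 mas = 9.69×10^-3″ → d = 1/p = 103.2 pc
Star 2: M = m − 5 log₁₀ d + 5 = 6.08 − 5·2.0137 + 5 = 1.012
ΔM = M_1 − M_2 = 15.289 − (1.012) = 14.278; smaller M is more luminous → Star 2.
L ratio = 10^(0.4 |ΔM|) = 10^5.711 = 514100

Star 2 is more luminous, by a factor of 514000.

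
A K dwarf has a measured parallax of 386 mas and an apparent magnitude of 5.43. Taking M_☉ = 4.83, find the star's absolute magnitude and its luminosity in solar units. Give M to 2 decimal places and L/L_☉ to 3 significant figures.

d = 1/p = 1000/386 mas = 2.591 pc
M = m − 5 log₁₀ d + 5 = 5.43 − 5·0.4134 + 5 = 8.363
M − M_☉ = 8.363 − 4.83 = 3.533
L/L_☉ = 10^(−0.4 × 3.533) = 0.03862

M ≈ 8.36; L/L_☉ ≈ 0.0386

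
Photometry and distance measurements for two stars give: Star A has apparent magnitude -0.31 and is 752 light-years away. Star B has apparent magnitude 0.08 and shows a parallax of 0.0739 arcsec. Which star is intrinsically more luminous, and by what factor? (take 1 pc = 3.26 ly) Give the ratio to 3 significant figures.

Star A: d = 752 ly / 3.26 = 230.7 pc
Star A: M = m − 5 log₁₀ d + 5 = -0.31 − 5·2.3630 + 5 = -7.125
Star B: d = 1/p = 1/0.0739″ = 13.53 pc
Star B: M = m − 5 log₁₀ d + 5 = 0.08 − 5·1.1314 + 5 = -0.577
ΔM = M_A − M_B = -7.125 − (-0.577) = -6.548; smaller M is more luminous → Star A.
L ratio = 10^(0.4 |ΔM|) = 10^2.619 = 416.2

Star A is more luminous, by a factor of 416.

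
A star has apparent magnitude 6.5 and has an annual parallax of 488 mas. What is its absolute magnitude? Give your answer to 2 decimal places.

M ≈ 9.94

p = 488 mas = 0.488″ → d = 1/p = 2.049 pc
5 log₁₀(d/10 pc) = 5 log₁₀(2.049) − 5 = -3.442
M = m − 5 log₁₀(d/10) = 6.5 + 3.442 = 9.942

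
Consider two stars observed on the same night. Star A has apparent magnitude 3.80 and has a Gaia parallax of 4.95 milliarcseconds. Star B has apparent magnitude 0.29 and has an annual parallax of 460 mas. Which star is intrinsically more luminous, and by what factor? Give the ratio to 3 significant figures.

Star A: p = 4.95 mas = 4.95×10^-3″ → d = 1/p = 202.0 pc
Star A: M = m − 5 log₁₀ d + 5 = 3.80 − 5·2.3054 + 5 = -2.727
Star B: p = 460 mas = 0.460″ → d = 1/p = 2.174 pc
Star B: M = m − 5 log₁₀ d + 5 = 0.29 − 5·0.3372 + 5 = 3.604
ΔM = M_A − M_B = -2.727 − (3.604) = -6.331; smaller M is more luminous → Star A.
L ratio = 10^(0.4 |ΔM|) = 10^2.532 = 340.6

Star A is more luminous, by a factor of 341.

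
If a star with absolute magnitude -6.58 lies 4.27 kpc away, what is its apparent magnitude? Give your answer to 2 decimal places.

m ≈ 6.57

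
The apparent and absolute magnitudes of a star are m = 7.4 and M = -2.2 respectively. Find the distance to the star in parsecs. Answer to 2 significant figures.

Distance modulus: m − M = 7.4 − (-2.2) = 9.600
m − M = 5 log₁₀ d − 5
log₁₀ d = (m − M)/5 + 1 = 2.9200
d = 10^2.9200 = 831.8 pc

d ≈ 830 pc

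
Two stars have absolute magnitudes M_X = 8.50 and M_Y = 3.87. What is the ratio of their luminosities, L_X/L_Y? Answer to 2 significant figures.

ΔM = M_X − M_Y = 4.63
L_X/L_Y = 10^(−0.4 ΔM) = 10^-1.852 = 0.01406

L_X/L_Y ≈ 0.014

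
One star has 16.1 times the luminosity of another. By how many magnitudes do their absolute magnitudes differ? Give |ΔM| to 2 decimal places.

Pogson: ΔM = −2.5 log₁₀(ratio) = −2.5 log₁₀(16.1) = −2.5 × 1.2068 = -3.017

|ΔM| ≈ 3.02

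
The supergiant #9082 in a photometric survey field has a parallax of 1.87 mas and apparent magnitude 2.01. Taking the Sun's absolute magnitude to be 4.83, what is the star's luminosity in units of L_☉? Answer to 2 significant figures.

d = 1/p = 1000/1.87 mas = 534.8 pc
M = m − 5 log₁₀ d + 5 = 2.01 − 5·2.7282 + 5 = -6.631
M − M_☉ = -6.631 − 4.83 = -11.461
L/L_☉ = 10^(−0.4 × -11.461) = 38400

L/L_☉ ≈ 38000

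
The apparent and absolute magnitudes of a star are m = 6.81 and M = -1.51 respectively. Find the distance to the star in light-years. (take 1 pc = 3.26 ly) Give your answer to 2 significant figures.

μ = m − M = 8.320
m − M = 5 log₁₀ d − 5
log₁₀ d = (m − M)/5 + 1 = 2.6640
d = 10^2.6640 = 461.3 pc
= 1504 ly

d ≈ 1500 ly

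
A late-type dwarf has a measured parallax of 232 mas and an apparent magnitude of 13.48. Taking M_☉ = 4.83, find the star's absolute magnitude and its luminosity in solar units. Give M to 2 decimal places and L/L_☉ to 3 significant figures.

M ≈ 15.31; L/L_☉ ≈ 6.44×10^-5

d = 1/p = 1000/232 mas = 4.310 pc
M = m − 5 log₁₀ d + 5 = 13.48 − 5·0.6345 + 5 = 15.307
M − M_☉ = 15.307 − 4.83 = 10.477
L/L_☉ = 10^(−0.4 × 10.477) = 6.442×10^-5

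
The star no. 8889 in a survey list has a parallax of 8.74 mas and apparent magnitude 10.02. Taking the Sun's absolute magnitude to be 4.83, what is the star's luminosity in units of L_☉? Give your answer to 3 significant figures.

L/L_☉ ≈ 1.10

d = 1/p = 1000/8.74 mas = 114.4 pc
M = m − 5 log₁₀ d + 5 = 10.02 − 5·2.0585 + 5 = 4.728
M − M_☉ = 4.728 − 4.83 = -0.102
L/L_☉ = 10^(−0.4 × -0.102) = 1.099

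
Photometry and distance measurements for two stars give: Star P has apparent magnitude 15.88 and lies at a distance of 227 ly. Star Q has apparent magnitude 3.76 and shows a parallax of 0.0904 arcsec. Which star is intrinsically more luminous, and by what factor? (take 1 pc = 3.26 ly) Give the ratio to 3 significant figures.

Star Q is more luminous, by a factor of 1780.

Star P: d = 227 ly / 3.26 = 69.63 pc
Star P: M = m − 5 log₁₀ d + 5 = 15.88 − 5·1.8428 + 5 = 11.666
Star Q: d = 1/p = 1/0.0904″ = 11.06 pc
Star Q: M = m − 5 log₁₀ d + 5 = 3.76 − 5·1.0438 + 5 = 3.541
ΔM = M_P − M_Q = 11.666 − (3.541) = 8.125; smaller M is more luminous → Star Q.
L ratio = 10^(0.4 |ΔM|) = 10^3.250 = 1778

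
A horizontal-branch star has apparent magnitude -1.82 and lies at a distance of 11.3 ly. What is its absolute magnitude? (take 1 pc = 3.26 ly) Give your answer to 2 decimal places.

M ≈ 0.48

d = 11.3 ly / 3.26 = 3.466 pc
5 log₁₀(d/10 pc) = 5 log₁₀(3.466) − 5 = -2.301
M = m − 5 log₁₀(d/10) = -1.82 + 2.301 = 0.481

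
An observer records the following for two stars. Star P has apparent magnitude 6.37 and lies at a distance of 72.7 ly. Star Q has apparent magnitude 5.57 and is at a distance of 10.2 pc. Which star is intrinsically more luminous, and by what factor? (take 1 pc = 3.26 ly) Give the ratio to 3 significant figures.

Star P is more luminous, by a factor of 2.29.

Star P: d = 72.7 ly / 3.26 = 22.30 pc
Star P: M = m − 5 log₁₀ d + 5 = 6.37 − 5·1.3483 + 5 = 4.628
Star Q: M = m − 5 log₁₀ d + 5 = 5.57 − 5·1.0086 + 5 = 5.527
ΔM = M_P − M_Q = 4.628 − (5.527) = -0.899; smaller M is more luminous → Star P.
L ratio = 10^(0.4 |ΔM|) = 10^0.359 = 2.288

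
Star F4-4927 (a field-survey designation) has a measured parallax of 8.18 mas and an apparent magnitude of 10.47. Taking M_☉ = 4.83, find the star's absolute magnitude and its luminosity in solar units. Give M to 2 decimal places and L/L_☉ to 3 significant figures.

M ≈ 5.03; L/L_☉ ≈ 0.829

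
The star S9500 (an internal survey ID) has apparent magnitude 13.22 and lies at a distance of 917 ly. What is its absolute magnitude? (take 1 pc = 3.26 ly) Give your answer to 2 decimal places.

d = 917 ly / 3.26 = 281.3 pc
5 log₁₀(d/10 pc) = 5 log₁₀(281.3) − 5 = 7.246
M = m − 5 log₁₀(d/10) = 13.22 − 7.246 = 5.974

M ≈ 5.97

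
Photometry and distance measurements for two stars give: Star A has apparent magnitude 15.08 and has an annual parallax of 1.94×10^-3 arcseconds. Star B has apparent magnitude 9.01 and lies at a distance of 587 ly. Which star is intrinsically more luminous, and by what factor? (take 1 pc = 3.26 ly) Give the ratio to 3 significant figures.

Star A: d = 1/p = 1/1.94×10^-3″ = 515.5 pc
Star A: M = m − 5 log₁₀ d + 5 = 15.08 − 5·2.7122 + 5 = 6.519
Star B: d = 587 ly / 3.26 = 180.1 pc
Star B: M = m − 5 log₁₀ d + 5 = 9.01 − 5·2.2554 + 5 = 2.733
ΔM = M_A − M_B = 6.519 − (2.733) = 3.786; smaller M is more luminous → Star B.
L ratio = 10^(0.4 |ΔM|) = 10^1.514 = 32.69

Star B is more luminous, by a factor of 32.7.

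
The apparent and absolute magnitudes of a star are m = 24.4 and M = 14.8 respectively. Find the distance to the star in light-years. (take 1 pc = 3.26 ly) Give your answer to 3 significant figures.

d ≈ 2710 ly

Distance modulus: m − M = 24.4 − (14.8) = 9.600
m − M = 5 log₁₀ d − 5
log₁₀ d = (m − M)/5 + 1 = 2.9200
d = 10^2.9200 = 831.8 pc
= 2712 ly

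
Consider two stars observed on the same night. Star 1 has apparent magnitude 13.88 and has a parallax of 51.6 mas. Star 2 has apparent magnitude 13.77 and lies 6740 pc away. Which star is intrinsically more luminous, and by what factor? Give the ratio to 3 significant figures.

Star 1: p = 51.6 mas = 0.0516″ → d = 1/p = 19.38 pc
Star 1: M = m − 5 log₁₀ d + 5 = 13.88 − 5·1.2874 + 5 = 12.443
Star 2: M = m − 5 log₁₀ d + 5 = 13.77 − 5·3.8287 + 5 = -0.373
ΔM = M_1 − M_2 = 12.443 − (-0.373) = 12.817; smaller M is more luminous → Star 2.
L ratio = 10^(0.4 |ΔM|) = 10^5.127 = 133900

Star 2 is more luminous, by a factor of 134000.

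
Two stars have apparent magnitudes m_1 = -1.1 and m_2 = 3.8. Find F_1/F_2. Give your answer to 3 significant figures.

F_1/F_2 ≈ 91.2

Magnitude difference = -4.9
Flux ratio = 10^(−0.4 Δm) = 10^(−0.4 × -4.9) = 10^1.960 = 91.20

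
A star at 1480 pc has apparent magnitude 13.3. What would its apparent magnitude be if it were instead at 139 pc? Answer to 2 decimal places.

m ≈ 8.16

Flux ∝ 1/d², so Δm = 5 log₁₀(d₂/d₁) = 5 log₁₀(139/1480) = -5.136
m₂ = m₁ + Δm = 13.3 + (-5.136) = 8.164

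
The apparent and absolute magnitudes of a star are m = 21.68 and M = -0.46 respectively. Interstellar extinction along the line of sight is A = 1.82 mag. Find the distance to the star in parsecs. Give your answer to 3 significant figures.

d ≈ 116000 pc

m − M = 5 log₁₀(d/10 pc) + A  ⇒  21.68 − (-0.46) − 1.82 = 5 log₁₀(d/10)
20.320 = 5 log₁₀(d/10)
log₁₀ d = (m − M − A)/5 + 1 = 5.0640
d = 10^5.0640 = 115900 pc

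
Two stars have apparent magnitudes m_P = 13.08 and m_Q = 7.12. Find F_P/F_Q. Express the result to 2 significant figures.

Magnitude difference = 5.96
Flux ratio = 10^(−0.4 Δm) = 10^(−0.4 × 5.96) = 10^-2.384 = 4.130×10^-3

F_P/F_Q ≈ 4.1×10^-3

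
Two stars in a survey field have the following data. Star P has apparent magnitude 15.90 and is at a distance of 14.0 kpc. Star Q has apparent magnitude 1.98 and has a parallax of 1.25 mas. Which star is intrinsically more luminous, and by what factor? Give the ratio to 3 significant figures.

Star Q is more luminous, by a factor of 1210.

Star P: d = 14.0 kpc = 14000 pc
Star P: M = m − 5 log₁₀ d + 5 = 15.90 − 5·4.1461 + 5 = 0.169
Star Q: p = 1.25 mas = 1.25×10^-3″ → d = 1/p = 800.0 pc
Star Q: M = m − 5 log₁₀ d + 5 = 1.98 − 5·2.9031 + 5 = -7.535
ΔM = M_P − M_Q = 0.169 − (-7.535) = 7.705; smaller M is more luminous → Star Q.
L ratio = 10^(0.4 |ΔM|) = 10^3.082 = 1208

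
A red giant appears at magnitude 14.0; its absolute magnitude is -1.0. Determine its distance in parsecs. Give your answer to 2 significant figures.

d ≈ 10000 pc

μ = m − M = 15.000
m − M = 5 log₁₀ d − 5
log₁₀ d = (m − M)/5 + 1 = 4.0000
d = 10^4.0000 = 10000 pc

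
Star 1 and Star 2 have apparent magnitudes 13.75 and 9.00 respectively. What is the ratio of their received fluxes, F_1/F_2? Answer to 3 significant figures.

F_1/F_2 ≈ 0.0126

Magnitude difference = 4.75
Flux ratio = 10^(−0.4 Δm) = 10^(−0.4 × 4.75) = 10^-1.900 = 0.01259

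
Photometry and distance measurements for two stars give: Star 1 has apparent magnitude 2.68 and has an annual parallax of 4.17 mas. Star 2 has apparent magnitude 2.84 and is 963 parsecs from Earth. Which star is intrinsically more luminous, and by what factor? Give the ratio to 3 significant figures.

Star 1: p = 4.17 mas = 4.17×10^-3″ → d = 1/p = 239.8 pc
Star 1: M = m − 5 log₁₀ d + 5 = 2.68 − 5·2.3799 + 5 = -4.219
Star 2: M = m − 5 log₁₀ d + 5 = 2.84 − 5·2.9836 + 5 = -7.078
ΔM = M_1 − M_2 = -4.219 − (-7.078) = 2.859; smaller M is more luminous → Star 2.
L ratio = 10^(0.4 |ΔM|) = 10^1.144 = 13.92

Star 2 is more luminous, by a factor of 13.9.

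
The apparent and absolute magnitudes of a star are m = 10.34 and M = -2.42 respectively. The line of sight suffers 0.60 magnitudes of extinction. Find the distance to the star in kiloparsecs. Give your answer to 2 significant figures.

d ≈ 2.7 kpc

m − M = 5 log₁₀(d/10 pc) + A  ⇒  10.34 − (-2.42) − 0.60 = 5 log₁₀(d/10)
12.160 = 5 log₁₀(d/10)
log₁₀ d = (m − M − A)/5 + 1 = 3.4320
d = 10^3.4320 = 2704 pc
= 2.704 kpc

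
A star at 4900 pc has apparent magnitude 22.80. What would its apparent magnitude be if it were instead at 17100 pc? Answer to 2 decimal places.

m ≈ 25.51

Flux ∝ 1/d², so Δm = 5 log₁₀(d₂/d₁) = 5 log₁₀(17100/4900) = 2.714
m₂ = m₁ + Δm = 22.80 + (2.714) = 25.514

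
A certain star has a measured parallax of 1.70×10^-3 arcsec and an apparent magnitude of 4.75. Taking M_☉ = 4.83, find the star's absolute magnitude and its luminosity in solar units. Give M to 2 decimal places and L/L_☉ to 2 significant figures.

M ≈ -4.10; L/L_☉ ≈ 3700

d = 1/p = 1/1.70×10^-3″ = 588.2 pc
M = m − 5 log₁₀ d + 5 = 4.75 − 5·2.7696 + 5 = -4.098
M − M_☉ = -4.098 − 4.83 = -8.928
L/L_☉ = 10^(−0.4 × -8.928) = 3725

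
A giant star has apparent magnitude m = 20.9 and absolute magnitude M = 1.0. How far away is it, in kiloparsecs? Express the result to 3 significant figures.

d ≈ 95.5 kpc

Distance modulus: m − M = 20.9 − (1.0) = 19.900
m − M = 5 log₁₀ d − 5
log₁₀ d = (m − M)/5 + 1 = 4.9800
d = 10^4.9800 = 95500 pc
= 95.50 kpc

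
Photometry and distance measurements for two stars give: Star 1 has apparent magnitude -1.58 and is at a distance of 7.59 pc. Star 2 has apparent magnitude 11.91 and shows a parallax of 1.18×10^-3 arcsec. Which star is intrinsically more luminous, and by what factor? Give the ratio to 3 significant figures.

Star 1: M = m − 5 log₁₀ d + 5 = -1.58 − 5·0.8802 + 5 = -0.981
Star 2: d = 1/p = 1/1.18×10^-3″ = 847.5 pc
Star 2: M = m − 5 log₁₀ d + 5 = 11.91 − 5·2.9281 + 5 = 2.269
ΔM = M_1 − M_2 = -0.981 − (2.269) = -3.251; smaller M is more luminous → Star 1.
L ratio = 10^(0.4 |ΔM|) = 10^1.300 = 19.96

Star 1 is more luminous, by a factor of 20.0.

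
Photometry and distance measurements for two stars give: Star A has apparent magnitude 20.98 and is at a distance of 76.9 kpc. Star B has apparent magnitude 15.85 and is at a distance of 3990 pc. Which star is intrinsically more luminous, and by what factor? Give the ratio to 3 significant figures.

Star A is more luminous, by a factor of 3.30.

Star A: d = 76.9 kpc = 76900 pc
Star A: M = m − 5 log₁₀ d + 5 = 20.98 − 5·4.8859 + 5 = 1.550
Star B: M = m − 5 log₁₀ d + 5 = 15.85 − 5·3.6010 + 5 = 2.845
ΔM = M_A − M_B = 1.550 − (2.845) = -1.295; smaller M is more luminous → Star A.
L ratio = 10^(0.4 |ΔM|) = 10^0.518 = 3.295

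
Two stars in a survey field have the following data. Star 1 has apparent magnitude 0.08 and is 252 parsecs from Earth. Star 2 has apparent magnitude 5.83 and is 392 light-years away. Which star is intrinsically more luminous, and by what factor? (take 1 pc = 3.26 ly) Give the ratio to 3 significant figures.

Star 1 is more luminous, by a factor of 876.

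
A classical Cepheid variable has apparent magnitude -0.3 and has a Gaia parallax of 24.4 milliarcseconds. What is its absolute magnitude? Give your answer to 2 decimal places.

p = 24.4 mas = 0.0244″ → d = 1/p = 40.98 pc
5 log₁₀(d/10 pc) = 5 log₁₀(40.98) − 5 = 3.063
M = m − 5 log₁₀(d/10) = -0.3 − 3.063 = -3.363

M ≈ -3.36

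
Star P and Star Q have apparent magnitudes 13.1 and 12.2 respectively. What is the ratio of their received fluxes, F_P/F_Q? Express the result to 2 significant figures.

F_P/F_Q ≈ 0.44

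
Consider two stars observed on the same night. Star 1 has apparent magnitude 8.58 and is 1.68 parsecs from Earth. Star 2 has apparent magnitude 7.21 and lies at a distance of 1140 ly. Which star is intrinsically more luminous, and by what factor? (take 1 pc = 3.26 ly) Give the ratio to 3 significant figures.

Star 2 is more luminous, by a factor of 153000.

Star 1: M = m − 5 log₁₀ d + 5 = 8.58 − 5·0.2253 + 5 = 12.453
Star 2: d = 1140 ly / 3.26 = 349.7 pc
Star 2: M = m − 5 log₁₀ d + 5 = 7.21 − 5·2.5437 + 5 = -0.508
ΔM = M_1 − M_2 = 12.453 − (-0.508) = 12.962; smaller M is more luminous → Star 2.
L ratio = 10^(0.4 |ΔM|) = 10^5.185 = 153000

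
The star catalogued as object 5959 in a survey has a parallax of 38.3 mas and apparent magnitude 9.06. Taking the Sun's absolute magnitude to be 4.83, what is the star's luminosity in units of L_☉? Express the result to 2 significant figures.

L/L_☉ ≈ 0.14

d = 1/p = 1000/38.3 mas = 26.11 pc
M = m − 5 log₁₀ d + 5 = 9.06 − 5·1.4168 + 5 = 6.976
M − M_☉ = 6.976 − 4.83 = 2.146
L/L_☉ = 10^(−0.4 × 2.146) = 0.1385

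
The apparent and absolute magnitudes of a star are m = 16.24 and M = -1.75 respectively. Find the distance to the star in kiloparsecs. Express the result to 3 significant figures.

μ = m − M = 17.990
m − M = 5 log₁₀ d − 5
log₁₀ d = (m − M)/5 + 1 = 4.5980
d = 10^4.5980 = 39630 pc
= 39.63 kpc

d ≈ 39.6 kpc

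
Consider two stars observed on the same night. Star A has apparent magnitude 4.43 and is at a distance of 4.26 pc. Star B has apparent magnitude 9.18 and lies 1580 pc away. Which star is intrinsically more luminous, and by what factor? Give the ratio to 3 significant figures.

Star B is more luminous, by a factor of 1730.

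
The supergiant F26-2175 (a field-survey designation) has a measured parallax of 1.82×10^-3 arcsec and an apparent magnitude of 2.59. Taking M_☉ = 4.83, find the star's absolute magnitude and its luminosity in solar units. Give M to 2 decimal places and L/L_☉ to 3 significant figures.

M ≈ -6.11; L/L_☉ ≈ 23800

d = 1/p = 1/1.82×10^-3″ = 549.5 pc
M = m − 5 log₁₀ d + 5 = 2.59 − 5·2.7399 + 5 = -6.110
M − M_☉ = -6.110 − 4.83 = -10.940
L/L_☉ = 10^(−0.4 × -10.940) = 23760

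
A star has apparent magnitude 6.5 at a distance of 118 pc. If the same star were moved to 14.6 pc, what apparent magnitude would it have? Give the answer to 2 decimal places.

m ≈ 1.96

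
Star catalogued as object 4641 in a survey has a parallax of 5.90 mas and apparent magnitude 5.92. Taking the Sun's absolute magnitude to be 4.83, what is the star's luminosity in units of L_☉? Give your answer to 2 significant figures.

d = 1/p = 1000/5.90 mas = 169.5 pc
M = m − 5 log₁₀ d + 5 = 5.92 − 5·2.2291 + 5 = -0.226
M − M_☉ = -0.226 − 4.83 = -5.056
L/L_☉ = 10^(−0.4 × -5.056) = 105.3

L/L_☉ ≈ 110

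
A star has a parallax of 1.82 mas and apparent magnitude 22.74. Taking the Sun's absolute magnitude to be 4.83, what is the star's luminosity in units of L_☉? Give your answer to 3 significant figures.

L/L_☉ ≈ 2.07×10^-4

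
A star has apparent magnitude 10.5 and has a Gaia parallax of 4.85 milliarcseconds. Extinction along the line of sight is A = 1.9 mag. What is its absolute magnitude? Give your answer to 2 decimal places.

p = 4.85 mas = 4.85×10^-3″ → d = 1/p = 206.2 pc
5 log₁₀(d/10 pc) = 5 log₁₀(206.2) − 5 = 6.571
M = m − 5 log₁₀(d/10) − A = 10.5 − 6.571 − 1.9 = 2.029

M ≈ 2.03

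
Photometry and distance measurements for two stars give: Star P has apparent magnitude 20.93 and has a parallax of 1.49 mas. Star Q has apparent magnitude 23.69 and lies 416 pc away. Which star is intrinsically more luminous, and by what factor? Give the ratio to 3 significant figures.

Star P is more luminous, by a factor of 33.1.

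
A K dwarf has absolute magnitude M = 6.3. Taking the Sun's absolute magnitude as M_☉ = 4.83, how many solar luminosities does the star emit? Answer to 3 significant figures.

L/L_☉ ≈ 0.258

M − M_☉ = 6.3 − 4.83 = 1.470
L/L_☉ = 10^(−0.4 (M − M_☉)) = 10^-0.588 = 0.2582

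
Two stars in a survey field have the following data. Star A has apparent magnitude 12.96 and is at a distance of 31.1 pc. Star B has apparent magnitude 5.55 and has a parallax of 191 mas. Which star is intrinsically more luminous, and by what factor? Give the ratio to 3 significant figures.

Star A: M = m − 5 log₁₀ d + 5 = 12.96 − 5·1.4928 + 5 = 10.496
Star B: p = 191 mas = 0.191″ → d = 1/p = 5.236 pc
Star B: M = m − 5 log₁₀ d + 5 = 5.55 − 5·0.7190 + 5 = 6.955
ΔM = M_A − M_B = 10.496 − (6.955) = 3.541; smaller M is more luminous → Star B.
L ratio = 10^(0.4 |ΔM|) = 10^1.416 = 26.09

Star B is more luminous, by a factor of 26.1.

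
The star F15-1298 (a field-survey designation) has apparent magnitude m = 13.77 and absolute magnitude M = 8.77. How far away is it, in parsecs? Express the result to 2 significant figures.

μ = m − M = 5.000
m − M = 5 log₁₀ d − 5
log₁₀ d = (m − M)/5 + 1 = 2.0000
d = 10^2.0000 = 100.0 pc

d ≈ 100 pc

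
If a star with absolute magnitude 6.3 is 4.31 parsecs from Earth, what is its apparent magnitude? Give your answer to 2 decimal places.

m ≈ 4.47

m = M + 5 log₁₀ d − 5 = 6.3 + 5·0.6345 − 5 = 4.472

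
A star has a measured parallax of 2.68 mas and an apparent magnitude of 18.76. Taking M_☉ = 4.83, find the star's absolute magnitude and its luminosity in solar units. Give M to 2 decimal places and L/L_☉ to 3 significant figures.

M ≈ 10.90; L/L_☉ ≈ 3.73×10^-3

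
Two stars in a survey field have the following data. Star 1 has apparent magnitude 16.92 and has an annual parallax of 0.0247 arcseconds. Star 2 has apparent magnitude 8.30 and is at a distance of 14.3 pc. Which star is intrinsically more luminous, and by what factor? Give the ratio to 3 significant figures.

Star 2 is more luminous, by a factor of 350.

Star 1: d = 1/p = 1/0.0247″ = 40.49 pc
Star 1: M = m − 5 log₁₀ d + 5 = 16.92 − 5·1.6073 + 5 = 13.883
Star 2: M = m − 5 log₁₀ d + 5 = 8.30 − 5·1.1553 + 5 = 7.523
ΔM = M_1 − M_2 = 13.883 − (7.523) = 6.360; smaller M is more luminous → Star 2.
L ratio = 10^(0.4 |ΔM|) = 10^2.544 = 350.0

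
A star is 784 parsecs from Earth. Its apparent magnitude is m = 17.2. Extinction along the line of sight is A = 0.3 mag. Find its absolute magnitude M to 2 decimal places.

5 log₁₀(d/10 pc) = 5 log₁₀(784.0) − 5 = 9.472
M = m − 5 log₁₀(d/10) − A = 17.2 − 9.472 − 0.3 = 7.428

M ≈ 7.43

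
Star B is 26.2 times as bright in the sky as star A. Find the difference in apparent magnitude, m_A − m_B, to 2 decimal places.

m_A − m_B ≈ 3.55

Pogson: Δm = −2.5 log₁₀(ratio) = −2.5 log₁₀(26.2) = −2.5 × 1.4183 = -3.546
Star B is brighter so has the smaller magnitude: m_A − m_B is positive.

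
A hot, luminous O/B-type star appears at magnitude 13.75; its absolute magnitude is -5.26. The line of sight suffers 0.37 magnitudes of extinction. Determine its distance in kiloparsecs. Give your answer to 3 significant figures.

d ≈ 53.5 kpc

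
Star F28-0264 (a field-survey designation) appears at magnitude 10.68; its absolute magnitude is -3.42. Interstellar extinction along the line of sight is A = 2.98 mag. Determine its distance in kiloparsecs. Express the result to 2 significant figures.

m − M = 5 log₁₀(d/10 pc) + A  ⇒  10.68 − (-3.42) − 2.98 = 5 log₁₀(d/10)
11.120 = 5 log₁₀(d/10)
log₁₀ d = (m − M − A)/5 + 1 = 3.2240
d = 10^3.2240 = 1675 pc
= 1.675 kpc

d ≈ 1.7 kpc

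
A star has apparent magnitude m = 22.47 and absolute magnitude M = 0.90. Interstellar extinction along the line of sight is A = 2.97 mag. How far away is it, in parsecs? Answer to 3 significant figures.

d ≈ 52500 pc

m − M = 5 log₁₀(d/10 pc) + A  ⇒  22.47 − (0.90) − 2.97 = 5 log₁₀(d/10)
18.600 = 5 log₁₀(d/10)
log₁₀ d = (m − M − A)/5 + 1 = 4.7200
d = 10^4.7200 = 52480 pc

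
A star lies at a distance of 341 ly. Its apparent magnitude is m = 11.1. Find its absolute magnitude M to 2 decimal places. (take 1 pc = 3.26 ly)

M ≈ 6.00

d = 341 ly / 3.26 = 104.6 pc
5 log₁₀(d/10 pc) = 5 log₁₀(104.6) − 5 = 5.098
M = m − 5 log₁₀(d/10) = 11.1 − 5.098 = 6.002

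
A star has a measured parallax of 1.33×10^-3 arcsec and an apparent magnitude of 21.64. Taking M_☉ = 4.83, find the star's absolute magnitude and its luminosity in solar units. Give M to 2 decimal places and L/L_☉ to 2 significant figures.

M ≈ 12.26; L/L_☉ ≈ 1.1×10^-3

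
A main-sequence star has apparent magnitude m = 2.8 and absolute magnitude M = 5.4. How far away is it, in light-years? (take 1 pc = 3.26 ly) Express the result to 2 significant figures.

μ = m − M = -2.600
m − M = 5 log₁₀ d − 5
log₁₀ d = (m − M)/5 + 1 = 0.4800
d = 10^0.4800 = 3.020 pc
= 9.845 ly

d ≈ 9.8 ly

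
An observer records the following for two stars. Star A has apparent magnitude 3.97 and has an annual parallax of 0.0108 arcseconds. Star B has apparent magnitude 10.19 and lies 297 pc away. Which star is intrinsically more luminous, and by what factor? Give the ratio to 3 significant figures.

Star A: d = 1/p = 1/0.0108″ = 92.59 pc
Star A: M = m − 5 log₁₀ d + 5 = 3.97 − 5·1.9666 + 5 = -0.863
Star B: M = m − 5 log₁₀ d + 5 = 10.19 − 5·2.4728 + 5 = 2.826
ΔM = M_A − M_B = -0.863 − (2.826) = -3.689; smaller M is more luminous → Star A.
L ratio = 10^(0.4 |ΔM|) = 10^1.476 = 29.90

Star A is more luminous, by a factor of 29.9.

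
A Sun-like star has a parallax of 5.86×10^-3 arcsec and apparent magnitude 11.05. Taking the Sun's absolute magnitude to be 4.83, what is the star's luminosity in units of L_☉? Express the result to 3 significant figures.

L/L_☉ ≈ 0.947

d = 1/p = 1/5.86×10^-3″ = 170.6 pc
M = m − 5 log₁₀ d + 5 = 11.05 − 5·2.2321 + 5 = 4.889
M − M_☉ = 4.889 − 4.83 = 0.059
L/L_☉ = 10^(−0.4 × 0.059) = 0.9467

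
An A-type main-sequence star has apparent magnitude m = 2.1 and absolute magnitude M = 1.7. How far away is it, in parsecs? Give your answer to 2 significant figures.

d ≈ 12 pc

Distance modulus: m − M = 2.1 − (1.7) = 0.400
m − M = 5 log₁₀ d − 5
log₁₀ d = (m − M)/5 + 1 = 1.0800
d = 10^1.0800 = 12.02 pc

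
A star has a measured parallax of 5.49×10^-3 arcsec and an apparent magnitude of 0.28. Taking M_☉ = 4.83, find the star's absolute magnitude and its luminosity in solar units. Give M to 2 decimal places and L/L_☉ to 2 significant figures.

M ≈ -6.02; L/L_☉ ≈ 22000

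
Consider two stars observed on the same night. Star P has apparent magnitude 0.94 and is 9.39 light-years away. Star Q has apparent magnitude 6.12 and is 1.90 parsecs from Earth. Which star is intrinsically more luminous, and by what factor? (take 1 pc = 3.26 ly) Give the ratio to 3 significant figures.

Star P is more luminous, by a factor of 271.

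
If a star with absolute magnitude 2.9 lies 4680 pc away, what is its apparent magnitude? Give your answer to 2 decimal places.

m = M + 5 log₁₀ d − 5 = 2.9 + 5·3.6702 − 5 = 16.251

m ≈ 16.25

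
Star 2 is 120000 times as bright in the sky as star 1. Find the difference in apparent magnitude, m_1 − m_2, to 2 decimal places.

m_1 − m_2 ≈ 12.70

Pogson: Δm = −2.5 log₁₀(ratio) = −2.5 log₁₀(120000) = −2.5 × 5.0792 = -12.698
Star 2 is brighter so has the smaller magnitude: m_1 − m_2 is positive.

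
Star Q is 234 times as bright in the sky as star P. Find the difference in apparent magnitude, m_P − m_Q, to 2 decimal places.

Pogson: Δm = −2.5 log₁₀(ratio) = −2.5 log₁₀(234) = −2.5 × 2.3692 = -5.923
Star Q is brighter so has the smaller magnitude: m_P − m_Q is positive.

m_P − m_Q ≈ 5.92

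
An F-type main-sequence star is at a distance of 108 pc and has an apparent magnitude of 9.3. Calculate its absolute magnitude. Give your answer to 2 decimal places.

5 log₁₀(d/10 pc) = 5 log₁₀(108.0) − 5 = 5.167
M = m − 5 log₁₀(d/10) = 9.3 − 5.167 = 4.133

M ≈ 4.13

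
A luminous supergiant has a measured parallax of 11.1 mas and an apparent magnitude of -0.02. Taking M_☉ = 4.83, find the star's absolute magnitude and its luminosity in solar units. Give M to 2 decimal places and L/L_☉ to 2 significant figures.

d = 1/p = 1000/11.1 mas = 90.09 pc
M = m − 5 log₁₀ d + 5 = -0.02 − 5·1.9547 + 5 = -4.793
M − M_☉ = -4.793 − 4.83 = -9.623
L/L_☉ = 10^(−0.4 × -9.623) = 7069

M ≈ -4.79; L/L_☉ ≈ 7100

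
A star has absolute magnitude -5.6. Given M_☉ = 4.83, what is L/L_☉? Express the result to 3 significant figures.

L/L_☉ ≈ 14900

M − M_☉ = -5.6 − 4.83 = -10.430
L/L_☉ = 10^(−0.4 (M − M_☉)) = 10^4.172 = 14860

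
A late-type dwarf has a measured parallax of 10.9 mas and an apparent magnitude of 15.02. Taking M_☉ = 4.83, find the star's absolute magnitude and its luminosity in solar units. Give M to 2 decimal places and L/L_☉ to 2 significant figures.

M ≈ 10.21; L/L_☉ ≈ 7.1×10^-3

d = 1/p = 1000/10.9 mas = 91.74 pc
M = m − 5 log₁₀ d + 5 = 15.02 − 5·1.9626 + 5 = 10.207
M − M_☉ = 10.207 − 4.83 = 5.377
L/L_☉ = 10^(−0.4 × 5.377) = 7.066×10^-3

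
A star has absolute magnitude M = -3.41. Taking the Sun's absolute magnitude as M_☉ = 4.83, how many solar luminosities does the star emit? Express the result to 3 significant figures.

L/L_☉ ≈ 1980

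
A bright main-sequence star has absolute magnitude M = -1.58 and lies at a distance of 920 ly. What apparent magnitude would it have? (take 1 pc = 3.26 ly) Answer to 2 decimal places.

m ≈ 5.67

d = 920 ly / 3.26 = 282.2 pc
m = M + 5 log₁₀ d − 5 = -1.58 + 5·2.4506 − 5 = 5.673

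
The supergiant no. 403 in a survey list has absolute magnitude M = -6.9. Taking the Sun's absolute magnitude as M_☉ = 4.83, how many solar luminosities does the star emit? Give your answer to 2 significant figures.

M − M_☉ = -6.9 − 4.83 = -11.730
L/L_☉ = 10^(−0.4 (M − M_☉)) = 10^4.692 = 49200

L/L_☉ ≈ 49000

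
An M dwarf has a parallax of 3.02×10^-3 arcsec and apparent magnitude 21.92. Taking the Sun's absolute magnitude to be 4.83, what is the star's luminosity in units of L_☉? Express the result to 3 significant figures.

d = 1/p = 1/3.02×10^-3″ = 331.1 pc
M = m − 5 log₁₀ d + 5 = 21.92 − 5·2.5200 + 5 = 14.320
M − M_☉ = 14.320 − 4.83 = 9.490
L/L_☉ = 10^(−0.4 × 9.490) = 1.600×10^-4

L/L_☉ ≈ 1.60×10^-4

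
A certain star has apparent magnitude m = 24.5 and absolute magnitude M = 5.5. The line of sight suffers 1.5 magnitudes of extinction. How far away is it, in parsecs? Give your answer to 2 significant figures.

d ≈ 32000 pc

m − M = 5 log₁₀(d/10 pc) + A  ⇒  24.5 − (5.5) − 1.5 = 5 log₁₀(d/10)
17.500 = 5 log₁₀(d/10)
log₁₀ d = (m − M − A)/5 + 1 = 4.5000
d = 10^4.5000 = 31620 pc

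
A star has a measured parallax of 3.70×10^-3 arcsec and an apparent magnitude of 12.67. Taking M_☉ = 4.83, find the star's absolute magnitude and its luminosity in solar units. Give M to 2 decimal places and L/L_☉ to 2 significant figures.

M ≈ 5.51; L/L_☉ ≈ 0.53

d = 1/p = 1/3.70×10^-3″ = 270.3 pc
M = m − 5 log₁₀ d + 5 = 12.67 − 5·2.4318 + 5 = 5.511
M − M_☉ = 5.511 − 4.83 = 0.681
L/L_☉ = 10^(−0.4 × 0.681) = 0.5341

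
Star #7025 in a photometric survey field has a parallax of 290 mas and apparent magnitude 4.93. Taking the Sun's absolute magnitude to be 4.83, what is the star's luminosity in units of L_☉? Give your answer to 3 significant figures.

d = 1/p = 1000/290 mas = 3.448 pc
M = m − 5 log₁₀ d + 5 = 4.93 − 5·0.5376 + 5 = 7.242
M − M_☉ = 7.242 − 4.83 = 2.412
L/L_☉ = 10^(−0.4 × 2.412) = 0.1084

L/L_☉ ≈ 0.108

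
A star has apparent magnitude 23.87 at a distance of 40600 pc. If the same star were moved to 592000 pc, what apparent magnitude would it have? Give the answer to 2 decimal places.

m ≈ 29.69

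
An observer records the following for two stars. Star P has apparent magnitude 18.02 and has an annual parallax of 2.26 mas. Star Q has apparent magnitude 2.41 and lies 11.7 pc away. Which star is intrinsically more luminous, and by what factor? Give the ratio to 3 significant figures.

Star Q is more luminous, by a factor of 1230.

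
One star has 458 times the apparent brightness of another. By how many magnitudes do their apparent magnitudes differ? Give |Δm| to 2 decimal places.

Pogson: Δm = −2.5 log₁₀(ratio) = −2.5 log₁₀(458) = −2.5 × 2.6609 = -6.652

|Δm| ≈ 6.65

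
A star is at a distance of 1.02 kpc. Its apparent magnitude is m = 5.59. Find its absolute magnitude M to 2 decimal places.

d = 1.02 kpc = 1020 pc
5 log₁₀(d/10 pc) = 5 log₁₀(1020) − 5 = 10.043
M = m − 5 log₁₀(d/10) = 5.59 − 10.043 = -4.453

M ≈ -4.45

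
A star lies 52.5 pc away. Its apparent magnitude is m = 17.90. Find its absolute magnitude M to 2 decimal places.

5 log₁₀(d/10 pc) = 5 log₁₀(52.50) − 5 = 3.601
M = m − 5 log₁₀(d/10) = 17.90 − 3.601 = 14.299

M ≈ 14.30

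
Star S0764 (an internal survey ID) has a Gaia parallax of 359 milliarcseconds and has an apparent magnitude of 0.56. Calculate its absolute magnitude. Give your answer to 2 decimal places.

M ≈ 3.34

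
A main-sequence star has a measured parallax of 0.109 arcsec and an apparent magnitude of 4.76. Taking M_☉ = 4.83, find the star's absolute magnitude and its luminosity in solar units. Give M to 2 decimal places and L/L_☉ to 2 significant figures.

M ≈ 4.95; L/L_☉ ≈ 0.90

d = 1/p = 1/0.109″ = 9.174 pc
M = m − 5 log₁₀ d + 5 = 4.76 − 5·0.9626 + 5 = 4.947
M − M_☉ = 4.947 − 4.83 = 0.117
L/L_☉ = 10^(−0.4 × 0.117) = 0.8977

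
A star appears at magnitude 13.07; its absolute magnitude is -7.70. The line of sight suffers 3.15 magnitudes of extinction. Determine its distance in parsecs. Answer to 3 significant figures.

d ≈ 33400 pc

m − M = 5 log₁₀(d/10 pc) + A  ⇒  13.07 − (-7.70) − 3.15 = 5 log₁₀(d/10)
17.620 = 5 log₁₀(d/10)
log₁₀ d = (m − M − A)/5 + 1 = 4.5240
d = 10^4.5240 = 33420 pc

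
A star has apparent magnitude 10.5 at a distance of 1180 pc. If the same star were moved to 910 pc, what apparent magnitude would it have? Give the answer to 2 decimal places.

m ≈ 9.94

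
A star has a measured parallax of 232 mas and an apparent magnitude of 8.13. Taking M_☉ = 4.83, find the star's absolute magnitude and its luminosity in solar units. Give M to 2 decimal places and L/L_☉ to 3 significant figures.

d = 1/p = 1000/232 mas = 4.310 pc
M = m − 5 log₁₀ d + 5 = 8.13 − 5·0.6345 + 5 = 9.957
M − M_☉ = 9.957 − 4.83 = 5.127
L/L_☉ = 10^(−0.4 × 5.127) = 8.893×10^-3

M ≈ 9.96; L/L_☉ ≈ 8.89×10^-3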